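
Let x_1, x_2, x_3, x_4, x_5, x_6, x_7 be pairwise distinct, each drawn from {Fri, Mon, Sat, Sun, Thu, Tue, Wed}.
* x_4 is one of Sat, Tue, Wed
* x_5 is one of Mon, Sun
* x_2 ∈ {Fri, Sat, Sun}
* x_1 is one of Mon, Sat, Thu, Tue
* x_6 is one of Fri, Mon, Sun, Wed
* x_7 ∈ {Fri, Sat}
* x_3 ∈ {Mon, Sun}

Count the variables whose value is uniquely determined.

3

The 7 variables draw from only 7 values {Fri, Mon, Sat, Sun, Thu, Tue, Wed}, so each is used; only x_1 can be Thu, hence x_1 = Thu.
The 6 still-open variables draw from only 6 values {Fri, Mon, Sat, Sun, Tue, Wed}, so each is used; only x_4 can be Tue, hence x_4 = Tue.
Among the 5 still-open variables, Wed fits only x_6 (and all 5 values in {Fri, Mon, Sat, Sun, Wed} must be used), so x_6 = Wed.
x_3 and x_5 between them cover only {Mon, Sun} — a naked pair. Remove those values from x_2.
Determined: x_1=Thu, x_4=Tue, x_6=Wed. The other variables each still have more than one consistent value. That makes 3.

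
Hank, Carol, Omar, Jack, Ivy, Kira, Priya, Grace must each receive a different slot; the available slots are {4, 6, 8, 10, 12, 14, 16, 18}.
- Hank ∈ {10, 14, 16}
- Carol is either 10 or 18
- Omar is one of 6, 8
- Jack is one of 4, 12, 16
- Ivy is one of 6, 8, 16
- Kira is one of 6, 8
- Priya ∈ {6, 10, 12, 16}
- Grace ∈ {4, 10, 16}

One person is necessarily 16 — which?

Among the 8 variables, 14 fits only Hank (and all 8 values in {4, 6, 8, 10, 12, 14, 16, 18} must be used), so Hank = 14.
Among the 7 still-open variables, 18 fits only Carol (and all 7 values in {4, 6, 8, 10, 12, 16, 18} must be used), so Carol = 18.
Omar and Kira between them cover only {6, 8} — a naked pair. Remove those values from Ivy, Priya.
So 16 goes to Ivy.

Ivy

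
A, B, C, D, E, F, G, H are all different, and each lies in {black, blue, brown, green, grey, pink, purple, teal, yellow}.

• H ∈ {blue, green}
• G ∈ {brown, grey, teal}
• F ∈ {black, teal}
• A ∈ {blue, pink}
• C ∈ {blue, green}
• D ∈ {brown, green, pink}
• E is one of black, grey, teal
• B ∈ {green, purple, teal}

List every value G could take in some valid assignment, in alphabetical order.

grey, teal

The 8 variables draw from only 8 values {black, blue, brown, green, grey, pink, purple, teal}, so each is used; only B can be purple, hence B = purple.
C and H share exactly the 2 values {blue, green}; by pigeonhole those values go to them, so strike blue, green from A, D.
A must be pink (only option left). Remove pink from D.
D's domain is down to {brown}, so D = brown. So G can't be brown.
No further eliminations apply; G can still be any of grey, teal.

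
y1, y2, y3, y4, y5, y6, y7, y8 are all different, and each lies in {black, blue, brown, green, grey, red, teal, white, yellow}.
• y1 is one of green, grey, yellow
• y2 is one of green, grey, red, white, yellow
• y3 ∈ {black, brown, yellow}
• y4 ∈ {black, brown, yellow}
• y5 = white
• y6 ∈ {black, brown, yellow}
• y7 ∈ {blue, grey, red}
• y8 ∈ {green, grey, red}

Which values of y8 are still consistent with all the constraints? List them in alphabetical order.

green, grey, red

y5's domain is down to {white}, so y5 = white. Strike white from y2.
The 7 still-open variables draw from only 7 values {black, blue, brown, green, grey, red, yellow}, so each is used; only y7 can be blue, hence y7 = blue.
The 3 variables y3, y4, y6 are confined to {black, brown, yellow}, which locks those values in; drop them from y1, y2.
No further eliminations apply; y8 can still be any of green, grey, red.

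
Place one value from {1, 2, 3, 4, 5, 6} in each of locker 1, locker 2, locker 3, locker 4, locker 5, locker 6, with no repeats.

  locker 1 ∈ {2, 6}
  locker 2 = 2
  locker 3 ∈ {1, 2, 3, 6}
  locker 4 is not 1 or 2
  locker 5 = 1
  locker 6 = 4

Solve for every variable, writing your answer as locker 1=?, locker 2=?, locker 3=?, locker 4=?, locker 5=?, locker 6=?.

locker 1=6, locker 2=2, locker 3=3, locker 4=5, locker 5=1, locker 6=4

locker 2 has just one choice, so locker 2 = 2. Remove 2 from locker 1, locker 3.
locker 5 has just one choice, so locker 5 = 1. Remove 1 from locker 3.
locker 6 has just one choice, so locker 6 = 4. Eliminate 4 elsewhere: locker 4.
locker 1 must be 6 (only option left). Eliminate 6 elsewhere: locker 3, locker 4.
locker 3 has just one choice, so locker 3 = 3. So locker 4 can't be 3.
That leaves locker 4 = 5.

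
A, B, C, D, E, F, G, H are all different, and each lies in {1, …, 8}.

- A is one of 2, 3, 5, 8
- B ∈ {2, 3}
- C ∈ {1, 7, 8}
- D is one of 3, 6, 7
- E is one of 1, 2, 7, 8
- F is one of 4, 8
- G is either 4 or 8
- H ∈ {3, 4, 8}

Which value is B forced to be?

2

Among the 8 variables, 5 fits only A (and all 8 values in {1, 2, 3, 4, 5, 6, 7, 8} must be used), so A = 5.
Among the 7 still-open variables, 6 fits only D (and all 7 values in {1, 2, 3, 4, 6, 7, 8} must be used), so D = 6.
F and G between them cover only {4, 8} — a naked pair. Remove those values from C, E, H.
H's domain is down to {3}, so H = 3. Remove 3 from B.
So B = 2.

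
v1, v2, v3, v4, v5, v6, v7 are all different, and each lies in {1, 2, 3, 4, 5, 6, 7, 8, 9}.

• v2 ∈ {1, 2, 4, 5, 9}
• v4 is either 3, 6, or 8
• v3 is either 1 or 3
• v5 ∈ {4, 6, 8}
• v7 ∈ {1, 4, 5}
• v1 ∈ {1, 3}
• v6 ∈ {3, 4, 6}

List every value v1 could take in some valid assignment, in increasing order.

1, 3

v1 and v3 between them cover only {1, 3} — a naked pair. Remove those values from v2, v4, v6, v7.
v4, v5, v6 between them cover only {4, 6, 8} — a naked triple. Remove those values from v2, v7.
That leaves v7 = 5. Remove 5 from v2.
No further eliminations apply; v1 can still be any of 1, 3.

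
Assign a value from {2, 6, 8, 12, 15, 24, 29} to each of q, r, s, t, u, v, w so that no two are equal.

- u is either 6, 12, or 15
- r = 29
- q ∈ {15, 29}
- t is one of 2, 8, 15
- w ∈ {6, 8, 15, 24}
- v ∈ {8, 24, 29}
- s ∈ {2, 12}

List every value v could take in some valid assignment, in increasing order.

8, 24

r has just one choice, so r = 29. Eliminate 29 elsewhere: q, v.
That leaves q = 15. Remove 15 from t, u, w.
No further eliminations apply; v can still be any of 8, 24.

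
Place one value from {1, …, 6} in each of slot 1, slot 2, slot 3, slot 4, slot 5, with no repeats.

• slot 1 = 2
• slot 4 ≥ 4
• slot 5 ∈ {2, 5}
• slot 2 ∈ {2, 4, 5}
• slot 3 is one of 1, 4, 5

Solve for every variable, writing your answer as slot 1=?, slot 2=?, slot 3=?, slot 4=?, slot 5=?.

slot 1 has just one choice, so slot 1 = 2. So slot 2, slot 5 can't be 2.
slot 5 has just one choice, so slot 5 = 5. Eliminate 5 elsewhere: slot 2, slot 3, slot 4.
slot 2 has just one choice, so slot 2 = 4. So slot 3, slot 4 can't be 4.
That leaves slot 3 = 1.
That leaves slot 4 = 6.

slot 1=2, slot 2=4, slot 3=1, slot 4=6, slot 5=5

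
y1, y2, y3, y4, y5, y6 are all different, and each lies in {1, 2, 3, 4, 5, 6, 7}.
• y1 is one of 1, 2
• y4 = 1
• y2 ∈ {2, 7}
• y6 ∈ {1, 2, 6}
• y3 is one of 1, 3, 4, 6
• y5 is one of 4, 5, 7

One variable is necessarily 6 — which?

y6

y4 must be 1 (only option left). Remove 1 from y1, y3, y6.
y1's domain is down to {2}, so y1 = 2. So y2, y6 can't be 2.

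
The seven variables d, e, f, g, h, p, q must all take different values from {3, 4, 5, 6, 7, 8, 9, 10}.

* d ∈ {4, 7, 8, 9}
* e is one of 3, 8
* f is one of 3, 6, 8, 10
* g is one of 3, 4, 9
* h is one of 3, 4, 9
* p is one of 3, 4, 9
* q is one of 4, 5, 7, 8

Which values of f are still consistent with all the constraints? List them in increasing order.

6, 10

g, h, p between them cover only {3, 4, 9} — a naked triple. Remove those values from d, e, f, q.
e has just one choice, so e = 8. Remove 8 from d, f, q.
d has just one choice, so d = 7. Eliminate 7 elsewhere: q.
q has just one choice, so q = 5.
No further eliminations apply; f can still be any of 6, 10.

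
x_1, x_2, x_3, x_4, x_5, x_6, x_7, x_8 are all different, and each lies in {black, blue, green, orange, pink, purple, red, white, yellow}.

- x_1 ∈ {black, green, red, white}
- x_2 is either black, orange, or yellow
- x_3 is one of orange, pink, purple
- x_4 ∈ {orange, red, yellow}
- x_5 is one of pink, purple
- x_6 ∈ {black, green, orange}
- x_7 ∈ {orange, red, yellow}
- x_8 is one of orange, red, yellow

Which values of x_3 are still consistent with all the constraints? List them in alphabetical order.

pink, purple

The 8 variables draw from only 8 values {black, green, orange, pink, purple, red, white, yellow}, so each is used; only x_1 can be white, hence x_1 = white.
Among the 7 still-open variables, green fits only x_6 (and all 7 values in {black, green, orange, pink, purple, red, yellow} must be used), so x_6 = green.
The 6 still-open variables together cover exactly {black, orange, pink, purple, red, yellow} — 6 values for 6 variables — and black appears only in x_2's list, so x_2 = black.
x_4, x_7, x_8 share exactly the 3 values {orange, red, yellow}; by pigeonhole those values go to them, so strike orange, red, yellow from x_3.
No further eliminations apply; x_3 can still be any of pink, purple.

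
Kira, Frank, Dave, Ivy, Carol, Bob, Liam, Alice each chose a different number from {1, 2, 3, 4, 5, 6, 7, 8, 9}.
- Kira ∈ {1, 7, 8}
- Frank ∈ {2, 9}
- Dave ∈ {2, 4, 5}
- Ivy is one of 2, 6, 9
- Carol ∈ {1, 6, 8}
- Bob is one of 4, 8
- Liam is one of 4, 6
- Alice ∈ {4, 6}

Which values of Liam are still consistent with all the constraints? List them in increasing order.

Among the 8 variables, 5 fits only Dave (and all 8 values in {1, 2, 4, 5, 6, 7, 8, 9} must be used), so Dave = 5.
The 7 still-open variables draw from only 7 values {1, 2, 4, 6, 7, 8, 9}, so each is used; only Kira can be 7, hence Kira = 7.
The 6 still-open variables together cover exactly {1, 2, 4, 6, 8, 9} — 6 values for 6 variables — and 1 appears only in Carol's list, so Carol = 1.
The 5 still-open variables draw from only 5 values {2, 4, 6, 8, 9}, so each is used; only Bob can be 8, hence Bob = 8.
Liam and Alice share exactly the 2 values {4, 6}; by pigeonhole those values go to them, so strike 4, 6 from Ivy.
No further eliminations apply; Liam can still be any of 4, 6.

4, 6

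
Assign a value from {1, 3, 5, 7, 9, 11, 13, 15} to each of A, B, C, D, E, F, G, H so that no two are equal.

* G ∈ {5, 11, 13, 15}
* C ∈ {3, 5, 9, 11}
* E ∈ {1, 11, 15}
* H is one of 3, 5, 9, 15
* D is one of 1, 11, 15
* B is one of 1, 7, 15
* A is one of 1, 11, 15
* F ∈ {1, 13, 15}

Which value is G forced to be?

5

The 8 variables together cover exactly {1, 3, 5, 7, 9, 11, 13, 15} — 8 values for 8 variables — and 7 appears only in B's list, so B = 7.
A, D, E between them cover only {1, 11, 15} — a naked triple. Remove those values from C, F, G, H.
F must be 13 (only option left). Remove 13 from G.
So G = 5.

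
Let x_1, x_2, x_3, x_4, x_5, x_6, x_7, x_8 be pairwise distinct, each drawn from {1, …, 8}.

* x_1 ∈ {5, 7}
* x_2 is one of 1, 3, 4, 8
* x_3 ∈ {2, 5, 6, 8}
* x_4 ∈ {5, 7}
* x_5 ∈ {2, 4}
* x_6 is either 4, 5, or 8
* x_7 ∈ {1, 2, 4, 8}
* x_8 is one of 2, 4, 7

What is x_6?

8

The 8 variables together cover exactly {1, 2, 3, 4, 5, 6, 7, 8} — 8 values for 8 variables — and 3 appears only in x_2's list, so x_2 = 3.
The 7 still-open variables together cover exactly {1, 2, 4, 5, 6, 7, 8} — 7 values for 7 variables — and 1 appears only in x_7's list, so x_7 = 1.
Among the 6 still-open variables, 6 fits only x_3 (and all 6 values in {2, 4, 5, 6, 7, 8} must be used), so x_3 = 6.
The 5 still-open variables together cover exactly {2, 4, 5, 7, 8} — 5 values for 5 variables — and 8 appears only in x_6's list, so x_6 = 8.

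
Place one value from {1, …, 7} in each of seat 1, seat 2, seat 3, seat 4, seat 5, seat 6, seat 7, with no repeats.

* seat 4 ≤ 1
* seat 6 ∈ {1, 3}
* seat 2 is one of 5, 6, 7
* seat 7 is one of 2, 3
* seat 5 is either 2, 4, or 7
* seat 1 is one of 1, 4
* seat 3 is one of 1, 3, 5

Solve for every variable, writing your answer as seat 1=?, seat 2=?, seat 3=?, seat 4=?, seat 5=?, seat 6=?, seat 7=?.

seat 1=4, seat 2=6, seat 3=5, seat 4=1, seat 5=7, seat 6=3, seat 7=2

seat 4 has just one choice, so seat 4 = 1. So seat 1, seat 3, seat 6 can't be 1.
That leaves seat 6 = 3. So seat 3, seat 7 can't be 3.
seat 7 must be 2 (only option left). So seat 5 can't be 2.
seat 1 must be 4 (only option left). Strike 4 from seat 5.
seat 3 must be 5 (only option left). Eliminate 5 elsewhere: seat 2.
seat 5's domain is down to {7}, so seat 5 = 7. Remove 7 from seat 2.
seat 2's domain is down to {6}, so seat 2 = 6.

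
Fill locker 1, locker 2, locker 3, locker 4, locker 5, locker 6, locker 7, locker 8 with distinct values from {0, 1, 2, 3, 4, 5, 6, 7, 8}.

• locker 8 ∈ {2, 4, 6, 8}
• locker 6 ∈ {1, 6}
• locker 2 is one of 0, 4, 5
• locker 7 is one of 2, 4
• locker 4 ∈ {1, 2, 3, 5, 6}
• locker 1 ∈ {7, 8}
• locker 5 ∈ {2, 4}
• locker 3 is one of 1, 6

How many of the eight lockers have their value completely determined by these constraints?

locker 3 and locker 6 share exactly the 2 values {1, 6}; by pigeonhole those values go to them, so strike 1, 6 from locker 4, locker 8.
locker 5 and locker 7 between them cover only {2, 4} — a naked pair. Remove those values from locker 2, locker 4, locker 8.
locker 8 must be 8 (only option left). Eliminate 8 elsewhere: locker 1.
locker 1 has just one choice, so locker 1 = 7.
Determined: locker 1=7, locker 8=8. The other lockers each still have more than one consistent value. That makes 2.

2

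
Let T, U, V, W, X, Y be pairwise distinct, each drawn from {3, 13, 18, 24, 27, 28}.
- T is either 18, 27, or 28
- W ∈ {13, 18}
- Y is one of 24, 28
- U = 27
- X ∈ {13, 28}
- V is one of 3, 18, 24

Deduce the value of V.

U's domain is down to {27}, so U = 27. Strike 27 from T.
The 5 still-open variables draw from only 5 values {3, 13, 18, 24, 28}, so each is used; only V can be 3, hence V = 3.

3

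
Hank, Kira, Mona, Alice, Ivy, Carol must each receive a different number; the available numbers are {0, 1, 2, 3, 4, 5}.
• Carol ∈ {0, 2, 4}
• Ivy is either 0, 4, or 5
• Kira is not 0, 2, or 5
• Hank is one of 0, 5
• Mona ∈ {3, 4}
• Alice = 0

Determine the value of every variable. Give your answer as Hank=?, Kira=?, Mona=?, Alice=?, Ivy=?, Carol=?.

Hank=5, Kira=1, Mona=3, Alice=0, Ivy=4, Carol=2

Alice's domain is down to {0}, so Alice = 0. Remove 0 from Hank, Ivy, Carol.
Hank has just one choice, so Hank = 5. Remove 5 from Ivy.
Ivy has just one choice, so Ivy = 4. Strike 4 from Kira, Mona, Carol.
Carol's domain is down to {2}, so Carol = 2.
Mona has just one choice, so Mona = 3. Eliminate 3 elsewhere: Kira.
Kira has just one choice, so Kira = 1.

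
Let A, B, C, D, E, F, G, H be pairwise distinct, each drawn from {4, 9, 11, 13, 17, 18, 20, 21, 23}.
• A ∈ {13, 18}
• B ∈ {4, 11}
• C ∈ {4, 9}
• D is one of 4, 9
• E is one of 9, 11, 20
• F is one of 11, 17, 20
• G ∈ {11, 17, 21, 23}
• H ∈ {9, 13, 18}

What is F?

17

C and D share exactly the 2 values {4, 9}; by pigeonhole those values go to them, so strike 4, 9 from B, E, H.
B must be 11 (only option left). So E, F, G can't be 11.
E must be 20 (only option left). Eliminate 20 elsewhere: F.
So F = 17.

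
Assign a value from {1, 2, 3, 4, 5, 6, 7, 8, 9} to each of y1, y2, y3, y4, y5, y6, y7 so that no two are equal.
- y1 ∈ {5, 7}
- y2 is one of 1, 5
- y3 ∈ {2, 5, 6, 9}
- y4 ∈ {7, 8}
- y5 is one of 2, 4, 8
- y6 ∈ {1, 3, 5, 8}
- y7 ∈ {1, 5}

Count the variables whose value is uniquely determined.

The 2 variables y2 and y7 are confined to {1, 5}, which locks those values in; drop them from y1, y3, y6.
y1's domain is down to {7}, so y1 = 7. So y4 can't be 7.
That leaves y4 = 8. So y5, y6 can't be 8.
y6 must be 3 (only option left).
Determined: y1=7, y4=8, y6=3. The other variables each still have more than one consistent value. That makes 3.

3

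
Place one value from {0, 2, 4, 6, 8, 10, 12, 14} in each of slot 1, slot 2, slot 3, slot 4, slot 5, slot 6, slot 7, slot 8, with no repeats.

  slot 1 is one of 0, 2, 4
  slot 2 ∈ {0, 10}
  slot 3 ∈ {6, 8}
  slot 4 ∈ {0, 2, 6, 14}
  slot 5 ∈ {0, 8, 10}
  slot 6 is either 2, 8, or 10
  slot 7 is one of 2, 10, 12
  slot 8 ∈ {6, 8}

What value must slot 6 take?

Among the 8 variables, 4 fits only slot 1 (and all 8 values in {0, 2, 4, 6, 8, 10, 12, 14} must be used), so slot 1 = 4.
The 7 still-open variables together cover exactly {0, 2, 6, 8, 10, 12, 14} — 7 values for 7 variables — and 12 appears only in slot 7's list, so slot 7 = 12.
The 6 still-open variables draw from only 6 values {0, 2, 6, 8, 10, 14}, so each is used; only slot 4 can be 14, hence slot 4 = 14.
The 5 still-open variables draw from only 5 values {0, 2, 6, 8, 10}, so each is used; only slot 6 can be 2, hence slot 6 = 2.

2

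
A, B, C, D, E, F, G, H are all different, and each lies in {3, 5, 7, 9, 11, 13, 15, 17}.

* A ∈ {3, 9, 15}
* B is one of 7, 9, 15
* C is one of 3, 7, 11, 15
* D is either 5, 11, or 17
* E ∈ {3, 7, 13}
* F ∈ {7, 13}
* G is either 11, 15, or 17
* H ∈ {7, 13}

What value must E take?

3

The 8 variables together cover exactly {3, 5, 7, 9, 11, 13, 15, 17} — 8 values for 8 variables — and 5 appears only in D's list, so D = 5.
The 7 still-open variables together cover exactly {3, 7, 9, 11, 13, 15, 17} — 7 values for 7 variables — and 17 appears only in G's list, so G = 17.
The 6 still-open variables together cover exactly {3, 7, 9, 11, 13, 15} — 6 values for 6 variables — and 11 appears only in C's list, so C = 11.
The 2 variables F and H are confined to {7, 13}, which locks those values in; drop them from B, E.
So E = 3.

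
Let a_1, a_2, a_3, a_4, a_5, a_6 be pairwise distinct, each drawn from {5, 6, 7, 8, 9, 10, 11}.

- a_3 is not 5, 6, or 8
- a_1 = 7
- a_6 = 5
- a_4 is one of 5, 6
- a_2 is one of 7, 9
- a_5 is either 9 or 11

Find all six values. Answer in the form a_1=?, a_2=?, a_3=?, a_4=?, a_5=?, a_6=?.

a_1 has just one choice, so a_1 = 7. Remove 7 from a_2, a_3.
a_2 must be 9 (only option left). Strike 9 from a_3, a_5.
a_5 must be 11 (only option left). Eliminate 11 elsewhere: a_3.
a_6 must be 5 (only option left). Strike 5 from a_4.
a_3's domain is down to {10}, so a_3 = 10.
a_4's domain is down to {6}, so a_4 = 6.

a_1=7, a_2=9, a_3=10, a_4=6, a_5=11, a_6=5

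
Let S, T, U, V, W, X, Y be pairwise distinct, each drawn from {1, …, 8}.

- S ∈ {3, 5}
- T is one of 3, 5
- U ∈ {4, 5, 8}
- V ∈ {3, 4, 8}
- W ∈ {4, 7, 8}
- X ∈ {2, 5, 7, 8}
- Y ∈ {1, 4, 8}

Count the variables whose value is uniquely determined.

3

The 7 variables draw from only 7 values {1, 2, 3, 4, 5, 7, 8}, so each is used; only Y can be 1, hence Y = 1.
The 6 still-open variables draw from only 6 values {2, 3, 4, 5, 7, 8}, so each is used; only X can be 2, hence X = 2.
The 5 still-open variables together cover exactly {3, 4, 5, 7, 8} — 5 values for 5 variables — and 7 appears only in W's list, so W = 7.
The 2 variables S and T are confined to {3, 5}, which locks those values in; drop them from U, V.
Determined: W=7, X=2, Y=1. The other variables each still have more than one consistent value. That makes 3.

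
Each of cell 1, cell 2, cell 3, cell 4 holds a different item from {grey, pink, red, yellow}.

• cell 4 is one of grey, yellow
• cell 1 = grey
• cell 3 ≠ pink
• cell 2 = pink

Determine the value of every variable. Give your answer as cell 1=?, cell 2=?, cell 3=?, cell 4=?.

cell 1 has just one choice, so cell 1 = grey. So cell 3, cell 4 can't be grey.
cell 2's domain is down to {pink}, so cell 2 = pink.
cell 4 must be yellow (only option left). So cell 3 can't be yellow.
cell 3 must be red (only option left).

cell 1=grey, cell 2=pink, cell 3=red, cell 4=yellow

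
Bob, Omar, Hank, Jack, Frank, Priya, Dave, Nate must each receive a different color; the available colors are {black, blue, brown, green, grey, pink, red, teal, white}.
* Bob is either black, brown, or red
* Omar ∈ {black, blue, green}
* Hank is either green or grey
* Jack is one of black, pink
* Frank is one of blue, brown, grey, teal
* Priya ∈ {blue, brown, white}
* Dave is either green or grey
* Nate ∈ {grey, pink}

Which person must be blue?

Omar

Hank and Dave share exactly the 2 values {green, grey}; by pigeonhole those values go to them, so strike green, grey from Omar, Frank, Nate.
Nate's domain is down to {pink}, so Nate = pink. Remove pink from Jack.
Jack has just one choice, so Jack = black. Remove black from Bob, Omar.
So blue goes to Omar.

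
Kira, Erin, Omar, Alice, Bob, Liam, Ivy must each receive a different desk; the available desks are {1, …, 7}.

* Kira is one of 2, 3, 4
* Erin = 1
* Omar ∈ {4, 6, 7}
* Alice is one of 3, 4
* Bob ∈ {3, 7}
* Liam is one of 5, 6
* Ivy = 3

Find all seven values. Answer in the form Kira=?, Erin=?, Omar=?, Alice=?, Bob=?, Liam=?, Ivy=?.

Kira=2, Erin=1, Omar=6, Alice=4, Bob=7, Liam=5, Ivy=3

Erin has just one choice, so Erin = 1.
That leaves Ivy = 3. So Kira, Alice, Bob can't be 3.
Alice must be 4 (only option left). Remove 4 from Kira, Omar.
That leaves Bob = 7. Eliminate 7 elsewhere: Omar.
Kira has just one choice, so Kira = 2.
That leaves Omar = 6. Eliminate 6 elsewhere: Liam.
Liam must be 5 (only option left).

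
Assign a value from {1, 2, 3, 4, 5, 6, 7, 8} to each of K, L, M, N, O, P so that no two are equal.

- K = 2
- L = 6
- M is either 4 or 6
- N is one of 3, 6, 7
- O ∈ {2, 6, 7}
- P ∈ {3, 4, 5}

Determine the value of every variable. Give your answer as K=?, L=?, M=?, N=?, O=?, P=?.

K's domain is down to {2}, so K = 2. Strike 2 from O.
L's domain is down to {6}, so L = 6. So M, N, O can't be 6.
M has just one choice, so M = 4. Remove 4 from P.
O must be 7 (only option left). So N can't be 7.
N has just one choice, so N = 3. Remove 3 from P.
P has just one choice, so P = 5.

K=2, L=6, M=4, N=3, O=7, P=5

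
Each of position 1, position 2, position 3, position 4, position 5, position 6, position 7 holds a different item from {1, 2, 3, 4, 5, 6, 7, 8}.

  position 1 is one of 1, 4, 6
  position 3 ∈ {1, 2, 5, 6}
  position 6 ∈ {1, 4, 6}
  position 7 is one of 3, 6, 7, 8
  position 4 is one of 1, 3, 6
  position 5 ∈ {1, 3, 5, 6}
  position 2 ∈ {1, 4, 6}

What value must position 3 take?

2

position 1, position 2, position 6 between them cover only {1, 4, 6} — a naked triple. Remove those values from position 3, position 4, position 5, position 7.
position 4 must be 3 (only option left). Strike 3 from position 5, position 7.
position 5's domain is down to {5}, so position 5 = 5. So position 3 can't be 5.
So position 3 = 2.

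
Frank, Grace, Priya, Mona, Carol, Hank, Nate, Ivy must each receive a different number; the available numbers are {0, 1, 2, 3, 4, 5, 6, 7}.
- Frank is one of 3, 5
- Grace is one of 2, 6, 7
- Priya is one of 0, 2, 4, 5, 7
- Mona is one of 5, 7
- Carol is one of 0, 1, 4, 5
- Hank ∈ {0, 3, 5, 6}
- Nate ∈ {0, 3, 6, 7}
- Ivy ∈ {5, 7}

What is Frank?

The 8 variables together cover exactly {0, 1, 2, 3, 4, 5, 6, 7} — 8 values for 8 variables — and 1 appears only in Carol's list, so Carol = 1.
The 7 still-open variables together cover exactly {0, 2, 3, 4, 5, 6, 7} — 7 values for 7 variables — and 4 appears only in Priya's list, so Priya = 4.
The 6 still-open variables draw from only 6 values {0, 2, 3, 5, 6, 7}, so each is used; only Grace can be 2, hence Grace = 2.
Mona and Ivy share exactly the 2 values {5, 7}; by pigeonhole those values go to them, so strike 5, 7 from Frank, Hank, Nate.
So Frank = 3.

3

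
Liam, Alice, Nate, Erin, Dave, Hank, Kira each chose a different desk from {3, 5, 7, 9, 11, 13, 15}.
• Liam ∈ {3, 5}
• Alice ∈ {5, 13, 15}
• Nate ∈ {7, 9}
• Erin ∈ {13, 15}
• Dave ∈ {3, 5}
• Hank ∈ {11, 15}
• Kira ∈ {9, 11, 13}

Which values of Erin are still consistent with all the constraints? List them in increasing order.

The 7 variables draw from only 7 values {3, 5, 7, 9, 11, 13, 15}, so each is used; only Nate can be 7, hence Nate = 7.
The 6 still-open variables draw from only 6 values {3, 5, 9, 11, 13, 15}, so each is used; only Kira can be 9, hence Kira = 9.
Among the 5 still-open variables, 11 fits only Hank (and all 5 values in {3, 5, 11, 13, 15} must be used), so Hank = 11.
Liam and Dave between them cover only {3, 5} — a naked pair. Remove those values from Alice.
No further eliminations apply; Erin can still be any of 13, 15.

13, 15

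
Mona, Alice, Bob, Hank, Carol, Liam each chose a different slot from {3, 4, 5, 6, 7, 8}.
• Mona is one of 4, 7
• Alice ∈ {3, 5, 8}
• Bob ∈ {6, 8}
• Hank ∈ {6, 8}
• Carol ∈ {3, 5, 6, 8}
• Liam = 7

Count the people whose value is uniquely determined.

Liam has just one choice, so Liam = 7. Remove 7 from Mona.
That leaves Mona = 4.
The 2 variables Bob and Hank are confined to {6, 8}, which locks those values in; drop them from Alice, Carol.
Determined: Mona=4, Liam=7. The other people each still have more than one consistent value. That makes 2.

2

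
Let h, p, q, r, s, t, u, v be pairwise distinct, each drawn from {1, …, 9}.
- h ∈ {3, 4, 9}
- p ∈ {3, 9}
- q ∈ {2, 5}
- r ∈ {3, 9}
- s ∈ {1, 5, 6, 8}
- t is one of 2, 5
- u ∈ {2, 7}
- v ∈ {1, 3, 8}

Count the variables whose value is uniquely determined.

2

The 2 variables p and r are confined to {3, 9}, which locks those values in; drop them from h, v.
h has just one choice, so h = 4.
The 2 variables q and t are confined to {2, 5}, which locks those values in; drop them from s, u.
That leaves u = 7.
Determined: h=4, u=7. The other variables each still have more than one consistent value. That makes 2.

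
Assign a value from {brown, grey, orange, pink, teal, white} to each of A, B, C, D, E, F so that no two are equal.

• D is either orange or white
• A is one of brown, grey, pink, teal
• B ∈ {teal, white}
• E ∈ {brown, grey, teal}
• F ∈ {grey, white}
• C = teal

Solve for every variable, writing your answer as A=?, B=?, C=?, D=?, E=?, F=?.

A=pink, B=white, C=teal, D=orange, E=brown, F=grey

C has just one choice, so C = teal. Remove teal from A, B, E.
B's domain is down to {white}, so B = white. Eliminate white elsewhere: D, F.
D's domain is down to {orange}, so D = orange.
F has just one choice, so F = grey. Eliminate grey elsewhere: A, E.
E must be brown (only option left). Strike brown from A.
A's domain is down to {pink}, so A = pink.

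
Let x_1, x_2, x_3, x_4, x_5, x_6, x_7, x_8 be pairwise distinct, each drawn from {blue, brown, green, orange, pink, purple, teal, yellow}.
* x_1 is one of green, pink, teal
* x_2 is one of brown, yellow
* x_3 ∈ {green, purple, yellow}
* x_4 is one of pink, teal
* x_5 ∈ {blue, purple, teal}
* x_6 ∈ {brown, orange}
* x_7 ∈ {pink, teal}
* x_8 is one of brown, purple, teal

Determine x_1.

Among the 8 variables, blue fits only x_5 (and all 8 values in {blue, brown, green, orange, pink, purple, teal, yellow} must be used), so x_5 = blue.
The 7 still-open variables together cover exactly {brown, green, orange, pink, purple, teal, yellow} — 7 values for 7 variables — and orange appears only in x_6's list, so x_6 = orange.
The 2 variables x_4 and x_7 are confined to {pink, teal}, which locks those values in; drop them from x_1, x_8.
So x_1 = green.

green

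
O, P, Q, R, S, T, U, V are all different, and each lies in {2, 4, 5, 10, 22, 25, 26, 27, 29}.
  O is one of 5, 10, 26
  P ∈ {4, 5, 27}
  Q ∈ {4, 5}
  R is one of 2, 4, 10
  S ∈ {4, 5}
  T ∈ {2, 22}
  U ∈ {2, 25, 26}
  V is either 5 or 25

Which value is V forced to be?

Among the 8 variables, 22 fits only T (and all 8 values in {2, 4, 5, 10, 22, 25, 26, 27} must be used), so T = 22.
The 7 still-open variables draw from only 7 values {2, 4, 5, 10, 25, 26, 27}, so each is used; only P can be 27, hence P = 27.
Q and S between them cover only {4, 5} — a naked pair. Remove those values from O, R, V.
So V = 25.

25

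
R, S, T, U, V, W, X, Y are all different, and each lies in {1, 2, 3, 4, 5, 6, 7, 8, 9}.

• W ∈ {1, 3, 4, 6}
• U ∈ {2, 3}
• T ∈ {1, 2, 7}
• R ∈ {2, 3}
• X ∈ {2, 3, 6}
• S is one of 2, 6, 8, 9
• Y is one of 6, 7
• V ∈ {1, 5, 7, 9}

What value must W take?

R and U share exactly the 2 values {2, 3}; by pigeonhole those values go to them, so strike 2, 3 from S, T, W, X.
X must be 6 (only option left). Remove 6 from S, W, Y.
Y has just one choice, so Y = 7. Remove 7 from T, V.
T has just one choice, so T = 1. So V, W can't be 1.
So W = 4.

4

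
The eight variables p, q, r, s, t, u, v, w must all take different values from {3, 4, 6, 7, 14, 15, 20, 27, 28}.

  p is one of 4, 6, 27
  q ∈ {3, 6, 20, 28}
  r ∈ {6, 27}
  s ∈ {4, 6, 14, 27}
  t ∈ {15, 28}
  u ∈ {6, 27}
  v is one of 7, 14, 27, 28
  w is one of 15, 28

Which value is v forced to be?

r and u between them cover only {6, 27} — a naked pair. Remove those values from p, q, s, v.
p must be 4 (only option left). Strike 4 from s.
s must be 14 (only option left). Remove 14 from v.
The 2 variables t and w are confined to {15, 28}, which locks those values in; drop them from q, v.
So v = 7.

7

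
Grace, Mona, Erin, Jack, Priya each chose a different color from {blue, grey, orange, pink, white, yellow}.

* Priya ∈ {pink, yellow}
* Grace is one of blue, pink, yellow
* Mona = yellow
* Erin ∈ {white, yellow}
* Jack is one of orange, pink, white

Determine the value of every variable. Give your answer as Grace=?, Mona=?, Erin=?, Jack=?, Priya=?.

Mona must be yellow (only option left). Eliminate yellow elsewhere: Grace, Erin, Priya.
That leaves Erin = white. Remove white from Jack.
Priya has just one choice, so Priya = pink. So Grace, Jack can't be pink.
Grace's domain is down to {blue}, so Grace = blue.
That leaves Jack = orange.

Grace=blue, Mona=yellow, Erin=white, Jack=orange, Priya=pink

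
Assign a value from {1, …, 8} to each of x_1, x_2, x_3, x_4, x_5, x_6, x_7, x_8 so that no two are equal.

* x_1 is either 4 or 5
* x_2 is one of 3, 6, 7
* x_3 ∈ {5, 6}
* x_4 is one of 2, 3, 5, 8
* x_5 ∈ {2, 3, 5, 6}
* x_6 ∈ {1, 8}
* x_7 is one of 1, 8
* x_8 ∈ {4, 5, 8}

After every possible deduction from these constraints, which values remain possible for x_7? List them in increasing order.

1, 8

Among the 8 variables, 7 fits only x_2 (and all 8 values in {1, 2, 3, 4, 5, 6, 7, 8} must be used), so x_2 = 7.
x_6 and x_7 share exactly the 2 values {1, 8}; by pigeonhole those values go to them, so strike 1, 8 from x_4, x_8.
x_1 and x_8 share exactly the 2 values {4, 5}; by pigeonhole those values go to them, so strike 4, 5 from x_3, x_4, x_5.
That leaves x_3 = 6. Remove 6 from x_5.
No further eliminations apply; x_7 can still be any of 1, 8.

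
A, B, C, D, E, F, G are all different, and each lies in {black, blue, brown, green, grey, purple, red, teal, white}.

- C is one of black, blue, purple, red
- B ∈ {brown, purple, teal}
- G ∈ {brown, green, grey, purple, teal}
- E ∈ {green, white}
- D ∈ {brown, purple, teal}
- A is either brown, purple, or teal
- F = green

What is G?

F's domain is down to {green}, so F = green. Eliminate green elsewhere: E, G.
E's domain is down to {white}, so E = white.
A, B, D share exactly the 3 values {brown, purple, teal}; by pigeonhole those values go to them, so strike brown, purple, teal from C, G.
So G = grey.

grey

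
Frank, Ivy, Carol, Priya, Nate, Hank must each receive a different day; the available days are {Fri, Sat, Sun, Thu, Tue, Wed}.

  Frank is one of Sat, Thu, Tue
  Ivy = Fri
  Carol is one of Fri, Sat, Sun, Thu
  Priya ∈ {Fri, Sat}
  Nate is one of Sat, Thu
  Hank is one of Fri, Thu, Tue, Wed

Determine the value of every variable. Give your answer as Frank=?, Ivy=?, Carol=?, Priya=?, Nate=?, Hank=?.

Ivy has just one choice, so Ivy = Fri. Eliminate Fri elsewhere: Carol, Priya, Hank.
Priya must be Sat (only option left). Eliminate Sat elsewhere: Frank, Carol, Nate.
Nate's domain is down to {Thu}, so Nate = Thu. So Frank, Carol, Hank can't be Thu.
Frank has just one choice, so Frank = Tue. Remove Tue from Hank.
Carol has just one choice, so Carol = Sun.
Hank has just one choice, so Hank = Wed.

Frank=Tue, Ivy=Fri, Carol=Sun, Priya=Sat, Nate=Thu, Hank=Wed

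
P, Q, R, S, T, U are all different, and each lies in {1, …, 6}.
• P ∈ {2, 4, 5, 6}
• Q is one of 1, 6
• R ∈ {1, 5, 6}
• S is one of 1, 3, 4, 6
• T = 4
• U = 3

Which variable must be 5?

T's domain is down to {4}, so T = 4. Remove 4 from P, S.
U must be 3 (only option left). Eliminate 3 elsewhere: S.
The 4 still-open variables draw from only 4 values {1, 2, 5, 6}, so each is used; only P can be 2, hence P = 2.
Among the 3 still-open variables, 5 fits only R (and all 3 values in {1, 5, 6} must be used), so R = 5.

R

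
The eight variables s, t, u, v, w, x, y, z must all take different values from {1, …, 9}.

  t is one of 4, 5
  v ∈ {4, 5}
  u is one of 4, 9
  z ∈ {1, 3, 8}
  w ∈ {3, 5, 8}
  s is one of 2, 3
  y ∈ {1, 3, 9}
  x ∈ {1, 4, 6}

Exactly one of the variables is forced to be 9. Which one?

u

The 8 variables draw from only 8 values {1, 2, 3, 4, 5, 6, 8, 9}, so each is used; only s can be 2, hence s = 2.
Among the 7 still-open variables, 6 fits only x (and all 7 values in {1, 3, 4, 5, 6, 8, 9} must be used), so x = 6.
t and v between them cover only {4, 5} — a naked pair. Remove those values from u, w.
So 9 goes to u.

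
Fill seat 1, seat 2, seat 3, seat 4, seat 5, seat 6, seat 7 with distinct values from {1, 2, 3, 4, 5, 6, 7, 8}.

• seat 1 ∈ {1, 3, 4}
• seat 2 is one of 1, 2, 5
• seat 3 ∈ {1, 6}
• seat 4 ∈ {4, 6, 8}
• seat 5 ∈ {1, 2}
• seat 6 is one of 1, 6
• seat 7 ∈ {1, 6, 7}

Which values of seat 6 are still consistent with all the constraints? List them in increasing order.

seat 3 and seat 6 between them cover only {1, 6} — a naked pair. Remove those values from seat 1, seat 2, seat 4, seat 5, seat 7.
seat 5 has just one choice, so seat 5 = 2. So seat 2 can't be 2.
seat 7 has just one choice, so seat 7 = 7.
seat 2's domain is down to {5}, so seat 2 = 5.
No further eliminations apply; seat 6 can still be any of 1, 6.

1, 6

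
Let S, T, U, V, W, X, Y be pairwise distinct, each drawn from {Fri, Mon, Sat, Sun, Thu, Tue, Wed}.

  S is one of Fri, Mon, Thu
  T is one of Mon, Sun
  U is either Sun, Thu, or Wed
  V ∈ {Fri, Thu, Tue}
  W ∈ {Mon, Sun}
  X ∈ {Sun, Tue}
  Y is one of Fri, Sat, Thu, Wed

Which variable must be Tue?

X

The 7 variables draw from only 7 values {Fri, Mon, Sat, Sun, Thu, Tue, Wed}, so each is used; only Y can be Sat, hence Y = Sat.
Among the 6 still-open variables, Wed fits only U (and all 6 values in {Fri, Mon, Sun, Thu, Tue, Wed} must be used), so U = Wed.
T and W between them cover only {Mon, Sun} — a naked pair. Remove those values from S, X.
So Tue goes to X.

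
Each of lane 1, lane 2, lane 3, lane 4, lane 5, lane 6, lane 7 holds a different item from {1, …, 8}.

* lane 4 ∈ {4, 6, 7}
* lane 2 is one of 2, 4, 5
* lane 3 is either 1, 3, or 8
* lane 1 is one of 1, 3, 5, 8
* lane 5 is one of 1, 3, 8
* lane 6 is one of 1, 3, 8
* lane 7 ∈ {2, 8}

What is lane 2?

4

lane 3, lane 5, lane 6 share exactly the 3 values {1, 3, 8}; by pigeonhole those values go to them, so strike 1, 3, 8 from lane 1, lane 7.
That leaves lane 1 = 5. Strike 5 from lane 2.
That leaves lane 7 = 2. Eliminate 2 elsewhere: lane 2.
So lane 2 = 4.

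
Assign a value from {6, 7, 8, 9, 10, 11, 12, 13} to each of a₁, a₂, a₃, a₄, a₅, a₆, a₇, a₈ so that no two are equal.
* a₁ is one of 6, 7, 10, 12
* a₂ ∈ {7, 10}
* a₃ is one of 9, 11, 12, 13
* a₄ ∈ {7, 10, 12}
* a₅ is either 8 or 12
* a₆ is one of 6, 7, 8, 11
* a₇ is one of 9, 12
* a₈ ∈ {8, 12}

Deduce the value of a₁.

6

The 8 variables together cover exactly {6, 7, 8, 9, 10, 11, 12, 13} — 8 values for 8 variables — and 13 appears only in a₃'s list, so a₃ = 13.
Among the 7 still-open variables, 9 fits only a₇ (and all 7 values in {6, 7, 8, 9, 10, 11, 12} must be used), so a₇ = 9.
The 6 still-open variables draw from only 6 values {6, 7, 8, 10, 11, 12}, so each is used; only a₆ can be 11, hence a₆ = 11.
The 5 still-open variables together cover exactly {6, 7, 8, 10, 12} — 5 values for 5 variables — and 6 appears only in a₁'s list, so a₁ = 6.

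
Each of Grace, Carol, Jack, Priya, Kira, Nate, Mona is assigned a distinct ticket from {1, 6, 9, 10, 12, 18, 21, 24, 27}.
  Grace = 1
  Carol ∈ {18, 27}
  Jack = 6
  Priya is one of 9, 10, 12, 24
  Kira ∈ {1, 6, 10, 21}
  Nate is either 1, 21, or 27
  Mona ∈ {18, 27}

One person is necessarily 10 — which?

Grace has just one choice, so Grace = 1. Remove 1 from Kira, Nate.
Jack's domain is down to {6}, so Jack = 6. Eliminate 6 elsewhere: Kira.
Carol and Mona between them cover only {18, 27} — a naked pair. Remove those values from Nate.
That leaves Nate = 21. Strike 21 from Kira.
So 10 goes to Kira.

Kira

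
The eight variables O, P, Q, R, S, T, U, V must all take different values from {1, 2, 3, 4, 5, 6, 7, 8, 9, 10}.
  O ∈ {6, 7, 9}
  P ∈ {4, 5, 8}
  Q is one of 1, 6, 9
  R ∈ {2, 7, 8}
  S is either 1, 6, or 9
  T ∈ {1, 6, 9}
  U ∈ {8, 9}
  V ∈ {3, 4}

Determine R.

2

The 3 variables Q, S, T are confined to {1, 6, 9}, which locks those values in; drop them from O, U.
That leaves O = 7. Remove 7 from R.
U must be 8 (only option left). Eliminate 8 elsewhere: P, R.
So R = 2.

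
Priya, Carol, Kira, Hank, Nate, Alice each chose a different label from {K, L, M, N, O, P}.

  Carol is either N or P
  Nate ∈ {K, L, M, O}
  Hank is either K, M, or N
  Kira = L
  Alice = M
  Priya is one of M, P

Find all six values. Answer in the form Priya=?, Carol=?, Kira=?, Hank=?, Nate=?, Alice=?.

Priya=P, Carol=N, Kira=L, Hank=K, Nate=O, Alice=M

Kira must be L (only option left). So Nate can't be L.
Alice's domain is down to {M}, so Alice = M. Eliminate M elsewhere: Priya, Hank, Nate.
Priya's domain is down to {P}, so Priya = P. So Carol can't be P.
Carol must be N (only option left). Eliminate N elsewhere: Hank.
That leaves Hank = K. Eliminate K elsewhere: Nate.
Nate has just one choice, so Nate = O.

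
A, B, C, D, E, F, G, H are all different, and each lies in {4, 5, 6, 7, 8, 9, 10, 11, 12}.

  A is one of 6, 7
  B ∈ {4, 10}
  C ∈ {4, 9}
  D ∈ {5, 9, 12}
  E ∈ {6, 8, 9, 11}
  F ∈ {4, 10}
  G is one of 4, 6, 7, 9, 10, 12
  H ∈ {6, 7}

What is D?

5

The 2 variables A and H are confined to {6, 7}, which locks those values in; drop them from E, G.
B and F between them cover only {4, 10} — a naked pair. Remove those values from C, G.
C has just one choice, so C = 9. Eliminate 9 elsewhere: D, E, G.
G has just one choice, so G = 12. Strike 12 from D.
So D = 5.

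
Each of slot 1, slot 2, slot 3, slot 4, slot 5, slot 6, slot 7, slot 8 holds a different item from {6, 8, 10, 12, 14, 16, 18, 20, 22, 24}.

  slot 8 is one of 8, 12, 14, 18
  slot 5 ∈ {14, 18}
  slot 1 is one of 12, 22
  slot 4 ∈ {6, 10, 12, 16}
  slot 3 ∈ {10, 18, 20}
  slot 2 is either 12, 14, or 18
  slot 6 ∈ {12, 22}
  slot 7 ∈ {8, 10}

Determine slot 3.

slot 1 and slot 6 between them cover only {12, 22} — a naked pair. Remove those values from slot 2, slot 4, slot 8.
The 2 variables slot 2 and slot 5 are confined to {14, 18}, which locks those values in; drop them from slot 3, slot 8.
That leaves slot 8 = 8. Strike 8 from slot 7.
That leaves slot 7 = 10. Eliminate 10 elsewhere: slot 3, slot 4.
So slot 3 = 20.

20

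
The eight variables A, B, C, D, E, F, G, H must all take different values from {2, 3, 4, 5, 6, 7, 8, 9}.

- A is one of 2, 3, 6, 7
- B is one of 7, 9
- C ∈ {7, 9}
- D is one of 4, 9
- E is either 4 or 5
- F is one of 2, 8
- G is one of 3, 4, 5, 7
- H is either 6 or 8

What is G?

B and C share exactly the 2 values {7, 9}; by pigeonhole those values go to them, so strike 7, 9 from A, D, G.
That leaves D = 4. Eliminate 4 elsewhere: E, G.
E must be 5 (only option left). Remove 5 from G.
So G = 3.

3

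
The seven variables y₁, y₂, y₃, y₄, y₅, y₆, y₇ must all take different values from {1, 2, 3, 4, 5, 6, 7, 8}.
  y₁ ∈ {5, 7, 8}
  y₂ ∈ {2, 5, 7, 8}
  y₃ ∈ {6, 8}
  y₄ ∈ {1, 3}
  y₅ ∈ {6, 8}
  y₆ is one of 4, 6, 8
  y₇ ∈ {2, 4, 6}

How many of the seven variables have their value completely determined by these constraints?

y₃ and y₅ share exactly the 2 values {6, 8}; by pigeonhole those values go to them, so strike 6, 8 from y₁, y₂, y₆, y₇.
That leaves y₆ = 4. Eliminate 4 elsewhere: y₇.
y₇ has just one choice, so y₇ = 2. Remove 2 from y₂.
Determined: y₆=4, y₇=2. The other variables each still have more than one consistent value. That makes 2.

2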